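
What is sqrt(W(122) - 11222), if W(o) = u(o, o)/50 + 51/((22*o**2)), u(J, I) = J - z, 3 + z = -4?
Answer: I*sqrt(2020577124038)/13420 ≈ 105.92*I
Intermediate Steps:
z = -7 (z = -3 - 4 = -7)
u(J, I) = 7 + J (u(J, I) = J - 1*(-7) = J + 7 = 7 + J)
W(o) = 7/50 + o/50 + 51/(22*o**2) (W(o) = (7 + o)/50 + 51/((22*o**2)) = (7 + o)*(1/50) + 51*(1/(22*o**2)) = (7/50 + o/50) + 51/(22*o**2) = 7/50 + o/50 + 51/(22*o**2))
sqrt(W(122) - 11222) = sqrt((7/50 + (1/50)*122 + (51/22)/122**2) - 11222) = sqrt((7/50 + 61/25 + (51/22)*(1/14884)) - 11222) = sqrt((7/50 + 61/25 + 51/327448) - 11222) = sqrt(21121671/8186200 - 11222) = sqrt(-91844414729/8186200) = I*sqrt(2020577124038)/13420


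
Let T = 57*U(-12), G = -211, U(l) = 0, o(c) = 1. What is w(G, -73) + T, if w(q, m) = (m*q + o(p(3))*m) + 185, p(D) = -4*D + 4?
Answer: 15515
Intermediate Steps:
p(D) = 4 - 4*D
T = 0 (T = 57*0 = 0)
w(q, m) = 185 + m + m*q (w(q, m) = (m*q + 1*m) + 185 = (m*q + m) + 185 = (m + m*q) + 185 = 185 + m + m*q)
w(G, -73) + T = (185 - 73 - 73*(-211)) + 0 = (185 - 73 + 15403) + 0 = 15515 + 0 = 15515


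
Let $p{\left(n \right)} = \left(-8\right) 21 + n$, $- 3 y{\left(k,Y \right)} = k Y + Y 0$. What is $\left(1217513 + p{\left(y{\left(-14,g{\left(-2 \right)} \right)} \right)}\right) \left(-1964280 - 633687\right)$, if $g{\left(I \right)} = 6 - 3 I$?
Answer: $-3162767623767$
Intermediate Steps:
$y{\left(k,Y \right)} = - \frac{Y k}{3}$ ($y{\left(k,Y \right)} = - \frac{k Y + Y 0}{3} = - \frac{Y k + 0}{3} = - \frac{Y k}{3}$)
$p{\left(n \right)} = -168 + n$
$\left(1217513 + p{\left(y{\left(-14,g{\left(-2 \right)} \right)} \right)}\right) \left(-1964280 - 633687\right) = \left(1217513 - \left(168 + \frac{1}{3} \left(6 - -6\right) \left(-14\right)\right)\right) \left(-1964280 - 633687\right) = \left(1217513 - \left(168 + \frac{1}{3} \left(6 + 6\right) \left(-14\right)\right)\right) \left(-2597967\right) = \left(1217513 - \left(168 + 4 \left(-14\right)\right)\right) \left(-2597967\right) = \left(1217513 + \left(-168 + 56\right)\right) \left(-2597967\right) = \left(1217513 - 112\right) \left(-2597967\right) = 1217401 \left(-2597967\right) = -3162767623767$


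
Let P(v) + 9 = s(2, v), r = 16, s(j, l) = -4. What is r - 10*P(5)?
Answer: 146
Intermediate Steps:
P(v) = -13 (P(v) = -9 - 4 = -13)
r - 10*P(5) = 16 - 10*(-13) = 16 + 130 = 146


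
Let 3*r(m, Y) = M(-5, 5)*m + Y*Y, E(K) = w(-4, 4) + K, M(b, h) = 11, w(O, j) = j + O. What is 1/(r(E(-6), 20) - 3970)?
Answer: -3/11576 ≈ -0.00025916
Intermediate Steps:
w(O, j) = O + j
E(K) = K (E(K) = (-4 + 4) + K = 0 + K = K)
r(m, Y) = Y²/3 + 11*m/3 (r(m, Y) = (11*m + Y*Y)/3 = (11*m + Y²)/3 = (Y² + 11*m)/3 = Y²/3 + 11*m/3)
1/(r(E(-6), 20) - 3970) = 1/(((⅓)*20² + (11/3)*(-6)) - 3970) = 1/(((⅓)*400 - 22) - 3970) = 1/((400/3 - 22) - 3970) = 1/(334/3 - 3970) = 1/(-11576/3) = -3/11576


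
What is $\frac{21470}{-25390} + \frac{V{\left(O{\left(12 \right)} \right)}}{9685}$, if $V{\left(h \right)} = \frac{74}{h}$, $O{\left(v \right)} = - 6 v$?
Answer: $- \frac{748666963}{885247740} \approx -0.84571$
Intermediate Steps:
$\frac{21470}{-25390} + \frac{V{\left(O{\left(12 \right)} \right)}}{9685} = \frac{21470}{-25390} + \frac{74 \frac{1}{\left(-6\right) 12}}{9685} = 21470 \left(- \frac{1}{25390}\right) + \frac{74}{-72} \cdot \frac{1}{9685} = - \frac{2147}{2539} + 74 \left(- \frac{1}{72}\right) \frac{1}{9685} = - \frac{2147}{2539} - \frac{37}{348660} = - \frac{748666963}{885247740}$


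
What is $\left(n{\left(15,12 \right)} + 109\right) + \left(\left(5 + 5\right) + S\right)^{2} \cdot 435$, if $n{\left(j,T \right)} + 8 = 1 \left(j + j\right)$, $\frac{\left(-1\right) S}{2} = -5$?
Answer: $174131$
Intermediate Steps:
$S = 10$ ($S = \left(-2\right) \left(-5\right) = 10$)
$n{\left(j,T \right)} = -8 + 2 j$ ($n{\left(j,T \right)} = -8 + 1 \left(j + j\right) = -8 + 1 \cdot 2 j = -8 + 2 j$)
$\left(n{\left(15,12 \right)} + 109\right) + \left(\left(5 + 5\right) + S\right)^{2} \cdot 435 = \left(\left(-8 + 2 \cdot 15\right) + 109\right) + \left(\left(5 + 5\right) + 10\right)^{2} \cdot 435 = \left(\left(-8 + 30\right) + 109\right) + \left(10 + 10\right)^{2} \cdot 435 = \left(22 + 109\right) + 20^{2} \cdot 435 = 131 + 400 \cdot 435 = 131 + 174000 = 174131$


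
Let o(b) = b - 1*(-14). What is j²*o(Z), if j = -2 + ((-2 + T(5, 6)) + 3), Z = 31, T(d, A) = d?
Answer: 720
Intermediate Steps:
o(b) = 14 + b (o(b) = b + 14 = 14 + b)
j = 4 (j = -2 + ((-2 + 5) + 3) = -2 + (3 + 3) = -2 + 6 = 4)
j²*o(Z) = 4²*(14 + 31) = 16*45 = 720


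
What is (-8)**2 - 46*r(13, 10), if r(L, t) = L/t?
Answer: 21/5 ≈ 4.2000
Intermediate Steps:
(-8)**2 - 46*r(13, 10) = (-8)**2 - 598/10 = 64 - 598/10 = 64 - 46*13/10 = 64 - 299/5 = 21/5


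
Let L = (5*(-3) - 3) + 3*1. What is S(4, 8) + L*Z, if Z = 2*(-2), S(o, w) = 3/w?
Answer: 483/8 ≈ 60.375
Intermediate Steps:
Z = -4
L = -15 (L = (-15 - 3) + 3 = -18 + 3 = -15)
S(4, 8) + L*Z = 3/8 - 15*(-4) = 3*(1/8) + 60 = 3/8 + 60 = 483/8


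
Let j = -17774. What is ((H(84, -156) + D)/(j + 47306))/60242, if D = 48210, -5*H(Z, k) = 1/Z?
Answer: 20248199/747208032480 ≈ 2.7098e-5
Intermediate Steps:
H(Z, k) = -1/(5*Z)
((H(84, -156) + D)/(j + 47306))/60242 = ((-1/5/84 + 48210)/(-17774 + 47306))/60242 = ((-1/5*1/84 + 48210)/29532)*(1/60242) = ((-1/420 + 48210)*(1/29532))*(1/60242) = ((20248199/420)*(1/29532))*(1/60242) = (20248199/12403440)*(1/60242) = 20248199/747208032480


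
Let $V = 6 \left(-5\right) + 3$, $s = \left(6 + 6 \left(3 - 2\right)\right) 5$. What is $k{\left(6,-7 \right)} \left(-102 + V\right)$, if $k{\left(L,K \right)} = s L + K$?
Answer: $-45537$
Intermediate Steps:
$s = 60$ ($s = \left(6 + 6 \cdot 1\right) 5 = \left(6 + 6\right) 5 = 12 \cdot 5 = 60$)
$k{\left(L,K \right)} = K + 60 L$ ($k{\left(L,K \right)} = 60 L + K = K + 60 L$)
$V = -27$ ($V = -30 + 3 = -27$)
$k{\left(6,-7 \right)} \left(-102 + V\right) = \left(-7 + 60 \cdot 6\right) \left(-102 - 27\right) = \left(-7 + 360\right) \left(-129\right) = 353 \left(-129\right) = -45537$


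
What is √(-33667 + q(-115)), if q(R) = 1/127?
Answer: 2*I*√135753729/127 ≈ 183.49*I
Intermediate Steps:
q(R) = 1/127
√(-33667 + q(-115)) = √(-33667 + 1/127) = √(-4275708/127) = 2*I*√135753729/127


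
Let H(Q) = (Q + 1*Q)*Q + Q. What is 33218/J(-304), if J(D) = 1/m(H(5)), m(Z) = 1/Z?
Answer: 33218/55 ≈ 603.96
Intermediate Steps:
H(Q) = Q + 2*Q² (H(Q) = (Q + Q)*Q + Q = (2*Q)*Q + Q = 2*Q² + Q = Q + 2*Q²)
J(D) = 55 (J(D) = 1/(1/(5*(1 + 2*5))) = 1/(1/(5*(1 + 10))) = 1/(1/(5*11)) = 1/(1/55) = 55)
33218/J(-304) = 33218/55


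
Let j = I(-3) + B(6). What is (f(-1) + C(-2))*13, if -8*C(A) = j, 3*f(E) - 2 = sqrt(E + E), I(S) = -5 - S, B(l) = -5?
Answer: 481/24 + 13*I*sqrt(2)/3 ≈ 20.042 + 6.1283*I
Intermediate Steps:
f(E) = 2/3 + sqrt(2)*sqrt(E)/3 (f(E) = 2/3 + sqrt(E + E)/3 = 2/3 + sqrt(2*E)/3 = 2/3 + (sqrt(2)*sqrt(E))/3 = 2/3 + sqrt(2)*sqrt(E)/3)
j = -7 (j = (-5 - 1*(-3)) - 5 = (-5 + 3) - 5 = -2 - 5 = -7)
C(A) = 7/8 (C(A) = -1/8*(-7) = 7/8)
(f(-1) + C(-2))*13 = ((2/3 + sqrt(2)*sqrt(-1)/3) + 7/8)*13 = ((2/3 + sqrt(2)*I/3) + 7/8)*13 = ((2/3 + I*sqrt(2)/3) + 7/8)*13 = (37/24 + I*sqrt(2)/3)*13 = 481/24 + 13*I*sqrt(2)/3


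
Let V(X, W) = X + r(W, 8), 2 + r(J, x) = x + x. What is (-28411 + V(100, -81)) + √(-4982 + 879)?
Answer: -28297 + I*√4103 ≈ -28297.0 + 64.055*I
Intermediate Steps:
r(J, x) = -2 + 2*x (r(J, x) = -2 + (x + x) = -2 + 2*x)
V(X, W) = 14 + X (V(X, W) = X + (-2 + 2*8) = X + (-2 + 16) = X + 14 = 14 + X)
(-28411 + V(100, -81)) + √(-4982 + 879) = (-28411 + (14 + 100)) + √(-4982 + 879) = (-28411 + 114) + √(-4103) = -28297 + I*√4103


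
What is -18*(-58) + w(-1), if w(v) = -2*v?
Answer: 1046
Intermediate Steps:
-18*(-58) + w(-1) = -18*(-58) - 2*(-1) = 1044 + 2 = 1046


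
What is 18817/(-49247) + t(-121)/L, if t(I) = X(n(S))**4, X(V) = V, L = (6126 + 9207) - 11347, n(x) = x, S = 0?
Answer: -18817/49247 ≈ -0.38209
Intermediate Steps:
L = 3986 (L = 15333 - 11347 = 3986)
t(I) = 0 (t(I) = 0**4 = 0)
18817/(-49247) + t(-121)/L = 18817/(-49247) + 0/3986 = 18817*(-1/49247) + 0*(1/3986) = -18817/49247 + 0 = -18817/49247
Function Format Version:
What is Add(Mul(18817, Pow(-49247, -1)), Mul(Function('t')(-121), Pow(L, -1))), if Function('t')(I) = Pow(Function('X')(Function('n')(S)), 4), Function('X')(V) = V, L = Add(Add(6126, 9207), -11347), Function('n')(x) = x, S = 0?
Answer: Rational(-18817, 49247) ≈ -0.38209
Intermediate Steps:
L = 3986 (L = Add(15333, -11347) = 3986)
Function('t')(I) = 0 (Function('t')(I) = Pow(0, 4) = 0)
Add(Mul(18817, Pow(-49247, -1)), Mul(Function('t')(-121), Pow(L, -1))) = Add(Mul(18817, Pow(-49247, -1)), Mul(0, Pow(3986, -1))) = Add(Mul(18817, Rational(-1, 49247)), Mul(0, Rational(1, 3986))) = Add(Rational(-18817, 49247), 0) = Rational(-18817, 49247)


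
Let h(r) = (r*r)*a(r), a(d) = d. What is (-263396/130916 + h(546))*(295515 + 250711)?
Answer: 126518837048157890/1423 ≈ 8.8910e+13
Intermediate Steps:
h(r) = r**3 (h(r) = (r*r)*r = r**2*r = r**3)
(-263396/130916 + h(546))*(295515 + 250711) = (-263396/130916 + 546**3)*(295515 + 250711) = (-263396*1/130916 + 162771336)*546226 = (-2863/1423 + 162771336)*546226 = (231623608265/1423)*546226 = 126518837048157890/1423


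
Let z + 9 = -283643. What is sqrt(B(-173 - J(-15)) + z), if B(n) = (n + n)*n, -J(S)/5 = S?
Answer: 2*I*sqrt(40161) ≈ 400.8*I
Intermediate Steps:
J(S) = -5*S
B(n) = 2*n**2 (B(n) = (2*n)*n = 2*n**2)
z = -283652 (z = -9 - 283643 = -283652)
sqrt(B(-173 - J(-15)) + z) = sqrt(2*(-173 - (-5)*(-15))**2 - 283652) = sqrt(2*(-173 - 1*75)**2 - 283652) = sqrt(2*(-173 - 75)**2 - 283652) = sqrt(2*(-248)**2 - 283652) = sqrt(2*61504 - 283652) = sqrt(123008 - 283652) = sqrt(-160644) = 2*I*sqrt(40161)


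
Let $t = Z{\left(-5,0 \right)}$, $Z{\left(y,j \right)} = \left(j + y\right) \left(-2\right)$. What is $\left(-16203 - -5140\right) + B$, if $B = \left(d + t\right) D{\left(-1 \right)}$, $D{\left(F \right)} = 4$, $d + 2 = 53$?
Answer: $-10819$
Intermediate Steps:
$d = 51$ ($d = -2 + 53 = 51$)
$Z{\left(y,j \right)} = - 2 j - 2 y$
$t = 10$ ($t = \left(-2\right) 0 - -10 = 0 + 10 = 10$)
$B = 244$ ($B = \left(51 + 10\right) 4 = 61 \cdot 4 = 244$)
$\left(-16203 - -5140\right) + B = \left(-16203 - -5140\right) + 244 = \left(-16203 + 5140\right) + 244 = -11063 + 244 = -10819$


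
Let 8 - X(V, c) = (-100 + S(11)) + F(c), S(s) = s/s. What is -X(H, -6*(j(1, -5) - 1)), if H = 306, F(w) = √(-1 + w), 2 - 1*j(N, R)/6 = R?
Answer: -107 + I*√247 ≈ -107.0 + 15.716*I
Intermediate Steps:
S(s) = 1
j(N, R) = 12 - 6*R
X(V, c) = 107 - √(-1 + c) (X(V, c) = 8 - ((-100 + 1) + √(-1 + c)) = 8 - (-99 + √(-1 + c)) = 8 + (99 - √(-1 + c)) = 107 - √(-1 + c))
-X(H, -6*(j(1, -5) - 1)) = -(107 - √(-1 - 6*((12 - 6*(-5)) - 1))) = -(107 - √(-1 - 6*((12 + 30) - 1))) = -(107 - √(-1 - 6*(42 - 1))) = -(107 - √(-1 - 6*41)) = -(107 - √(-1 - 246)) = -(107 - √(-247)) = -(107 - I*√247) = -107 + I*√247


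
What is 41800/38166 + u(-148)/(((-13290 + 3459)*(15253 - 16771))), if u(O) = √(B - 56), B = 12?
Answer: 20900/19083 + I*√11/7461729 ≈ 1.0952 + 4.4448e-7*I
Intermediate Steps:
u(O) = 2*I*√11 (u(O) = √(12 - 56) = √(-44) = 2*I*√11)
41800/38166 + u(-148)/(((-13290 + 3459)*(15253 - 16771))) = 41800/38166 + (2*I*√11)/(((-13290 + 3459)*(15253 - 16771))) = 41800*(1/38166) + (2*I*√11)/((-9831*(-1518))) = 20900/19083 + (2*I*√11)/14923458 = 20900/19083 + (2*I*√11)*(1/14923458) = 20900/19083 + I*√11/7461729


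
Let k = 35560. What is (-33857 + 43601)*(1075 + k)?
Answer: 356971440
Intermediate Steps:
(-33857 + 43601)*(1075 + k) = (-33857 + 43601)*(1075 + 35560) = 9744*36635 = 356971440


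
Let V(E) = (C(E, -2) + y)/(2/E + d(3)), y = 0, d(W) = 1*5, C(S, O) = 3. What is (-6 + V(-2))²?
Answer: 441/16 ≈ 27.563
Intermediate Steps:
d(W) = 5
V(E) = 3/(5 + 2/E) (V(E) = (3 + 0)/(2/E + 5) = 3/(5 + 2/E))
(-6 + V(-2))² = (-6 + 3*(-2)/(2 + 5*(-2)))² = (-6 + 3*(-2)/(2 - 10))² = (-6 + 3*(-2)/(-8))² = (-6 + 3*(-2)*(-⅛))² = (-6 + ¾)² = (-21/4)² = 441/16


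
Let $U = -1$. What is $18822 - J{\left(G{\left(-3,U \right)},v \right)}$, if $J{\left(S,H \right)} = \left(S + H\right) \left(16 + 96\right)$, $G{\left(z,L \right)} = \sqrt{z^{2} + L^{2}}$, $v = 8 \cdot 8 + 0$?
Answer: $11654 - 112 \sqrt{10} \approx 11300.0$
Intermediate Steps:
$v = 64$ ($v = 64 + 0 = 64$)
$G{\left(z,L \right)} = \sqrt{L^{2} + z^{2}}$
$J{\left(S,H \right)} = 112 H + 112 S$ ($J{\left(S,H \right)} = \left(H + S\right) 112 = 112 H + 112 S$)
$18822 - J{\left(G{\left(-3,U \right)},v \right)} = 18822 - \left(112 \cdot 64 + 112 \sqrt{\left(-1\right)^{2} + \left(-3\right)^{2}}\right) = 18822 - \left(7168 + 112 \sqrt{1 + 9}\right) = 18822 - \left(7168 + 112 \sqrt{10}\right) = 11654 - 112 \sqrt{10}$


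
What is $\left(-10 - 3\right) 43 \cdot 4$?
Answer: $-2236$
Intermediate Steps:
$\left(-10 - 3\right) 43 \cdot 4 = \left(-13\right) 43 \cdot 4 = \left(-559\right) 4 = -2236$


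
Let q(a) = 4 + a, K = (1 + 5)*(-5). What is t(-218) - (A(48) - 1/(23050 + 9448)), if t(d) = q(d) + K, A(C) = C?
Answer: -9489415/32498 ≈ -292.00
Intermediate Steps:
K = -30 (K = 6*(-5) = -30)
t(d) = -26 + d (t(d) = (4 + d) - 30 = -26 + d)
t(-218) - (A(48) - 1/(23050 + 9448)) = (-26 - 218) - (48 - 1/(23050 + 9448)) = -244 - (48 - 1/32498) = -244 - 1*1559903/32498 = -244 - 1559903/32498 = -9489415/32498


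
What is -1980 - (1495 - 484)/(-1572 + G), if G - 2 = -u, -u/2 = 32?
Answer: -993623/502 ≈ -1979.3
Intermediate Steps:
u = -64 (u = -2*32 = -64)
G = 66 (G = 2 - 1*(-64) = 2 + 64 = 66)
-1980 - (1495 - 484)/(-1572 + G) = -1980 - (1495 - 484)/(-1572 + 66) = -1980 - 1011/(-1506) = -1980 - 1011*(-1)/1506 = -1980 - 1*(-337/502) = -1980 + 337/502 = -993623/502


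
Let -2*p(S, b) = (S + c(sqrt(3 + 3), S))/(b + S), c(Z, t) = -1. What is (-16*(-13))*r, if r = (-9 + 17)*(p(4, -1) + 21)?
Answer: 34112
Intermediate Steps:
p(S, b) = -(-1 + S)/(2*(S + b)) (p(S, b) = -(S - 1)/(2*(b + S)) = -(-1 + S)/(2*(S + b)))
r = 164 (r = (-9 + 17)*((1 - 1*4)/(2*(4 - 1)) + 21) = 8*((1/2)*(1 - 4)/3 + 21) = 8*((1/2)*(1/3)*(-3) + 21) = 8*(-1/2 + 21) = 8*(41/2) = 164)
(-16*(-13))*r = -16*(-13)*164 = 208*164 = 34112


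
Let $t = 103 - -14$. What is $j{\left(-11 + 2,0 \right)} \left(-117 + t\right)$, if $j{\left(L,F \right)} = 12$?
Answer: $0$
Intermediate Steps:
$t = 117$ ($t = 103 + 14 = 117$)
$j{\left(-11 + 2,0 \right)} \left(-117 + t\right) = 12 \left(-117 + 117\right) = 12 \cdot 0 = 0$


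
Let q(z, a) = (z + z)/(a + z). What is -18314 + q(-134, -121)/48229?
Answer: -225232805762/12298395 ≈ -18314.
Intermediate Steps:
q(z, a) = 2*z/(a + z) (q(z, a) = (2*z)/(a + z) = 2*z/(a + z))
-18314 + q(-134, -121)/48229 = -18314 + (2*(-134)/(-121 - 134))/48229 = -18314 + (2*(-134)/(-255))*(1/48229) = -18314 + (2*(-134)*(-1/255))*(1/48229) = -18314 + (268/255)*(1/48229) = -18314 + 268/12298395 = -225232805762/12298395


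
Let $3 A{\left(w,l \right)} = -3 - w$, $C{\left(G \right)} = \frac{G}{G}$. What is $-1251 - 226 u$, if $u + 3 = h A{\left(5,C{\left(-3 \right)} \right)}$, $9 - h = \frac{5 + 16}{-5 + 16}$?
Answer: $\frac{40705}{11} \approx 3700.5$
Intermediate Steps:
$C{\left(G \right)} = 1$
$A{\left(w,l \right)} = -1 - \frac{w}{3}$ ($A{\left(w,l \right)} = \frac{-3 - w}{3} = -1 - \frac{w}{3}$)
$h = \frac{78}{11}$ ($h = 9 - \frac{5 + 16}{-5 + 16} = 9 - \frac{21}{11} = \frac{78}{11} \approx 7.0909$)
$u = - \frac{241}{11}$ ($u = -3 + \frac{78 \left(-1 - \frac{5}{3}\right)}{11} = -3 + \frac{78}{11} \left(- \frac{8}{3}\right) = -3 - \frac{208}{11} = - \frac{241}{11} \approx -21.909$)
$-1251 - 226 u = -1251 - - \frac{54466}{11} = -1251 + \frac{54466}{11} = \frac{40705}{11}$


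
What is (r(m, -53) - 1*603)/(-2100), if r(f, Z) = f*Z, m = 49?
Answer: 32/21 ≈ 1.5238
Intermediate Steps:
r(f, Z) = Z*f
(r(m, -53) - 1*603)/(-2100) = (-53*49 - 1*603)/(-2100) = (-2597 - 603)*(-1/2100) = -3200*(-1/2100) = 32/21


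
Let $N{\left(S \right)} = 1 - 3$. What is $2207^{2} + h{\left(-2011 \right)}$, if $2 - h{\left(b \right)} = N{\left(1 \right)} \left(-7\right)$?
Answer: $4870837$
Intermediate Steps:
$N{\left(S \right)} = -2$ ($N{\left(S \right)} = 1 - 3 = -2$)
$h{\left(b \right)} = -12$ ($h{\left(b \right)} = 2 - \left(-2\right) \left(-7\right) = 2 - 14 = -12$)
$2207^{2} + h{\left(-2011 \right)} = 2207^{2} - 12 = 4870849 - 12 = 4870837$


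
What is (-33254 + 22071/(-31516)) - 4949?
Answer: -1204027819/31516 ≈ -38204.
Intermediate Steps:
(-33254 + 22071/(-31516)) - 4949 = (-33254 + 22071*(-1/31516)) - 4949 = (-33254 - 22071/31516) - 4949 = -1048055135/31516 - 4949 = -1204027819/31516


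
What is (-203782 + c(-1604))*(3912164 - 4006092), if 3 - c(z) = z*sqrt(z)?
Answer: 19140553912 - 301321024*I*sqrt(401) ≈ 1.9141e+10 - 6.0339e+9*I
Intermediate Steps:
c(z) = 3 - z**(3/2) (c(z) = 3 - z*sqrt(z) = 3 - z**(3/2))
(-203782 + c(-1604))*(3912164 - 4006092) = (-203782 + (3 - (-1604)**(3/2)))*(3912164 - 4006092) = (-203782 + (3 - (-3208)*I*sqrt(401)))*(-93928) = (-203782 + (3 + 3208*I*sqrt(401)))*(-93928) = (-203779 + 3208*I*sqrt(401))*(-93928) = 19140553912 - 301321024*I*sqrt(401)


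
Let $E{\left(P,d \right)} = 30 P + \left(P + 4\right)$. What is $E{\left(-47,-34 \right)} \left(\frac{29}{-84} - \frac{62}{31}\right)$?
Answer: $\frac{286241}{84} \approx 3407.6$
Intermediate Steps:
$E{\left(P,d \right)} = 4 + 31 P$ ($E{\left(P,d \right)} = 30 P + \left(4 + P\right) = 4 + 31 P$)
$E{\left(-47,-34 \right)} \left(\frac{29}{-84} - \frac{62}{31}\right) = \left(4 + 31 \left(-47\right)\right) \left(\frac{29}{-84} - \frac{62}{31}\right) = \left(4 - 1457\right) \left(29 \left(- \frac{1}{84}\right) - 2\right) = - 1453 \left(- \frac{29}{84} - 2\right) = \left(-1453\right) \left(- \frac{197}{84}\right) = \frac{286241}{84}$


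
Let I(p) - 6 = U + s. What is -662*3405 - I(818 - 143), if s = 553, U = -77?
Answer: -2254592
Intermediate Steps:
I(p) = 482 (I(p) = 6 + (-77 + 553) = 6 + 476 = 482)
-662*3405 - I(818 - 143) = -662*3405 - 1*482 = -2254110 - 482 = -2254592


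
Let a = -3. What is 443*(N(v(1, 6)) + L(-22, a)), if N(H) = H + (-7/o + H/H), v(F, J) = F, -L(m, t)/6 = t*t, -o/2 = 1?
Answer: -42971/2 ≈ -21486.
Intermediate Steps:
o = -2 (o = -2*1 = -2)
L(m, t) = -6*t**2 (L(m, t) = -6*t*t = -6*t**2)
N(H) = 9/2 + H (N(H) = H + (-7/(-2) + H/H) = H + (-7*(-1/2) + 1) = H + (7/2 + 1) = H + 9/2 = 9/2 + H)
443*(N(v(1, 6)) + L(-22, a)) = 443*((9/2 + 1) - 6*(-3)**2) = 443*(11/2 - 6*9) = 443*(11/2 - 54) = 443*(-97/2) = -42971/2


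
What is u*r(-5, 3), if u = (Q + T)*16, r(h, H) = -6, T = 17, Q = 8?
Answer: -2400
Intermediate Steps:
u = 400 (u = (8 + 17)*16 = 25*16 = 400)
u*r(-5, 3) = 400*(-6) = -2400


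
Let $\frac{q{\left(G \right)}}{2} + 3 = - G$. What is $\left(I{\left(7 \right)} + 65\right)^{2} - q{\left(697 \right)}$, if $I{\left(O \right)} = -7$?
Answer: $4764$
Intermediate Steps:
$q{\left(G \right)} = -6 - 2 G$ ($q{\left(G \right)} = -6 + 2 \left(- G\right) = -6 - 2 G$)
$\left(I{\left(7 \right)} + 65\right)^{2} - q{\left(697 \right)} = \left(-7 + 65\right)^{2} - \left(-6 - 1394\right) = 58^{2} - \left(-6 - 1394\right) = 3364 - -1400 = 3364 + 1400 = 4764$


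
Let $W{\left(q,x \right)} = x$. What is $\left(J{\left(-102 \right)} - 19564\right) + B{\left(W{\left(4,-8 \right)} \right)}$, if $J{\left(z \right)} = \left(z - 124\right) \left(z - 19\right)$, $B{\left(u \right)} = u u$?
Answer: $7846$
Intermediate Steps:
$B{\left(u \right)} = u^{2}$
$J{\left(z \right)} = \left(-124 + z\right) \left(-19 + z\right)$
$\left(J{\left(-102 \right)} - 19564\right) + B{\left(W{\left(4,-8 \right)} \right)} = \left(\left(2356 + \left(-102\right)^{2} - -14586\right) - 19564\right) + \left(-8\right)^{2} = \left(\left(2356 + 10404 + 14586\right) - 19564\right) + 64 = \left(27346 - 19564\right) + 64 = 7782 + 64 = 7846$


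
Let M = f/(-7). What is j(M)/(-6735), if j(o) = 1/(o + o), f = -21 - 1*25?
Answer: -7/619620 ≈ -1.1297e-5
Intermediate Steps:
f = -46 (f = -21 - 25 = -46)
M = 46/7 (M = -46/(-7) = -46*(-⅐) = 46/7 ≈ 6.5714)
j(o) = 1/(2*o)
j(M)/(-6735) = (1/(2*(46/7)))/(-6735) = ((½)*(7/46))*(-1/6735) = (7/92)*(-1/6735) = -7/619620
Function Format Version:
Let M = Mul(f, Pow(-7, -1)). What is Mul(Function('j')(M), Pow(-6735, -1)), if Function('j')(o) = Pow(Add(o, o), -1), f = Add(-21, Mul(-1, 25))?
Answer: Rational(-7, 619620) ≈ -1.1297e-5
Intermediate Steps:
f = -46 (f = Add(-21, -25) = -46)
M = Rational(46, 7) (M = Mul(-46, Pow(-7, -1)) = Mul(-46, Rational(-1, 7)) = Rational(46, 7) ≈ 6.5714)
Function('j')(o) = Mul(Rational(1, 2), Pow(o, -1)) (Function('j')(o) = Pow(Mul(2, o), -1) = Mul(Rational(1, 2), Pow(o, -1)))
Mul(Function('j')(M), Pow(-6735, -1)) = Mul(Mul(Rational(1, 2), Pow(Rational(46, 7), -1)), Pow(-6735, -1)) = Mul(Mul(Rational(1, 2), Rational(7, 46)), Rational(-1, 6735)) = Mul(Rational(7, 92), Rational(-1, 6735)) = Rational(-7, 619620)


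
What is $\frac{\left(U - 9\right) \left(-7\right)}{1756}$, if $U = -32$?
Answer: $\frac{287}{1756} \approx 0.16344$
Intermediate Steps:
$\frac{\left(U - 9\right) \left(-7\right)}{1756} = \frac{\left(-32 - 9\right) \left(-7\right)}{1756} = \left(-41\right) \left(-7\right) \frac{1}{1756} = 287 \cdot \frac{1}{1756} = \frac{287}{1756}$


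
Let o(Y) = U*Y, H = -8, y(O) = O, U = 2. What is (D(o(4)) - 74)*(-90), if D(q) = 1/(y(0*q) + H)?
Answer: 26685/4 ≈ 6671.3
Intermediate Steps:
o(Y) = 2*Y
D(q) = -⅛ (D(q) = 1/(0*q - 8) = 1/(0 - 8) = 1/(-8) = -⅛)
(D(o(4)) - 74)*(-90) = (-⅛ - 74)*(-90) = -593/8*(-90) = 26685/4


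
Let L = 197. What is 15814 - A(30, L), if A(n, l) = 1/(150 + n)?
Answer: 2846519/180 ≈ 15814.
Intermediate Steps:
15814 - A(30, L) = 15814 - 1/(150 + 30) = 15814 - 1/180 = 2846519/180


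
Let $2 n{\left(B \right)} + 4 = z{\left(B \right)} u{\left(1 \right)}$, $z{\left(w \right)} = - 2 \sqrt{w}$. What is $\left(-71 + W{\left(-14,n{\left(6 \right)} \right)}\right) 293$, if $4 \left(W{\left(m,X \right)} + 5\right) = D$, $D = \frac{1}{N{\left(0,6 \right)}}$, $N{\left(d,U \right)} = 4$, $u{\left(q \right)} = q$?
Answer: $- \frac{355995}{16} \approx -22250.0$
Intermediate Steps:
$n{\left(B \right)} = -2 - \sqrt{B}$ ($n{\left(B \right)} = -2 + \frac{- 2 \sqrt{B} 1}{2} = -2 + \frac{\left(-2\right) \sqrt{B}}{2} = -2 - \sqrt{B}$)
$D = \frac{1}{4} \approx 0.25$
$W{\left(m,X \right)} = - \frac{79}{16}$ ($W{\left(m,X \right)} = -5 + \frac{1}{4} \cdot \frac{1}{4} = -5 + \frac{1}{16} = - \frac{79}{16}$)
$\left(-71 + W{\left(-14,n{\left(6 \right)} \right)}\right) 293 = \left(-71 - \frac{79}{16}\right) 293 = \left(- \frac{1215}{16}\right) 293 = - \frac{355995}{16}$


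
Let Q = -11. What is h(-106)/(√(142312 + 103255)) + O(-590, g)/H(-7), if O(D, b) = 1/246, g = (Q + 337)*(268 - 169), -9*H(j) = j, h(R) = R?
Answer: 3/574 - 106*√245567/245567 ≈ -0.20868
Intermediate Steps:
H(j) = -j/9
g = 32274 (g = (-11 + 337)*(268 - 169) = 326*99 = 32274)
O(D, b) = 1/246
h(-106)/(√(142312 + 103255)) + O(-590, g)/H(-7) = -106/√(142312 + 103255) + 1/(246*((-⅑*(-7)))) = -106*√245567/245567 + 1/(246*(7/9)) = -106*√245567/245567 + (1/246)*(9/7) = -106*√245567/245567 + 3/574 = 3/574 - 106*√245567/245567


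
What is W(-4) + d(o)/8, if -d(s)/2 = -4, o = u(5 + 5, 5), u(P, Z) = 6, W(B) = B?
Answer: -3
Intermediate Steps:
o = 6
d(s) = 8 (d(s) = -2*(-4) = 8)
W(-4) + d(o)/8 = -4 + 8/8 = -4 + 8*(⅛) = -4 + 1 = -3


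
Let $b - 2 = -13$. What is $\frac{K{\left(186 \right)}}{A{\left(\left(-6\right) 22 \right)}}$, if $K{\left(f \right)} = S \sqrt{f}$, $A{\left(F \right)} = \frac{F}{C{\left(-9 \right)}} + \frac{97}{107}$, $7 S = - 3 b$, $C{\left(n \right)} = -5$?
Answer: $\frac{17655 \sqrt{186}}{102263} \approx 2.3545$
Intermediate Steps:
$b = -11$ ($b = 2 - 13 = -11$)
$S = \frac{33}{7}$ ($S = \frac{\left(-3\right) \left(-11\right)}{7} = \frac{1}{7} \cdot 33 = \frac{33}{7} \approx 4.7143$)
$A{\left(F \right)} = \frac{97}{107} - \frac{F}{5}$ ($A{\left(F \right)} = \frac{F}{-5} + \frac{97}{107} = F \left(- \frac{1}{5}\right) + 97 \cdot \frac{1}{107} = - \frac{F}{5} + \frac{97}{107} = \frac{97}{107} - \frac{F}{5}$)
$K{\left(f \right)} = \frac{33 \sqrt{f}}{7}$
$\frac{K{\left(186 \right)}}{A{\left(\left(-6\right) 22 \right)}} = \frac{\frac{33}{7} \sqrt{186}}{\frac{97}{107} - \frac{\left(-6\right) 22}{5}} = \frac{\frac{33}{7} \sqrt{186}}{\frac{97}{107} - - \frac{132}{5}} = \frac{\frac{33}{7} \sqrt{186}}{\frac{97}{107} + \frac{132}{5}} = \frac{\frac{33}{7} \sqrt{186}}{\frac{14609}{535}} = \frac{33 \sqrt{186}}{7} \cdot \frac{535}{14609} = \frac{17655 \sqrt{186}}{102263}$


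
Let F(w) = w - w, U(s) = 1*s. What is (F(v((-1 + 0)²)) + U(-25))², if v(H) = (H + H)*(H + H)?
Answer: 625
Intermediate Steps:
U(s) = s
v(H) = 4*H² (v(H) = (2*H)*(2*H) = 4*H²)
F(w) = 0
(F(v((-1 + 0)²)) + U(-25))² = (0 - 25)² = (-25)² = 625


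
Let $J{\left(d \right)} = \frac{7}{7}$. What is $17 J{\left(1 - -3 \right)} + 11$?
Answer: $28$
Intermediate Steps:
$J{\left(d \right)} = 1$ ($J{\left(d \right)} = 7 \cdot \frac{1}{7} = 1$)
$17 J{\left(1 - -3 \right)} + 11 = 17 \cdot 1 + 11 = 17 + 11 = 28$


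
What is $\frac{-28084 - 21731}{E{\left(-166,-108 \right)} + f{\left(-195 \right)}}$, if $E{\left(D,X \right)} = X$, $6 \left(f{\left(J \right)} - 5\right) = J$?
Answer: $\frac{99630}{271} \approx 367.64$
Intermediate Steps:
$f{\left(J \right)} = 5 + \frac{J}{6}$
$\frac{-28084 - 21731}{E{\left(-166,-108 \right)} + f{\left(-195 \right)}} = \frac{-28084 - 21731}{-108 + \left(5 + \frac{1}{6} \left(-195\right)\right)} = - \frac{49815}{-108 + \left(5 - \frac{65}{2}\right)} = - \frac{49815}{-108 - \frac{55}{2}} = - \frac{49815}{- \frac{271}{2}} = \left(-49815\right) \left(- \frac{2}{271}\right) = \frac{99630}{271}$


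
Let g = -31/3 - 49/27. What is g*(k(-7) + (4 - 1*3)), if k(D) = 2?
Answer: -328/9 ≈ -36.444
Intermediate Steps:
g = -328/27 (g = -31*1/3 - 49*1/27 = -31/3 - 49/27 = -328/27 ≈ -12.148)
g*(k(-7) + (4 - 1*3)) = -328*(2 + (4 - 1*3))/27 = -328*(2 + (4 - 3))/27 = -328*(2 + 1)/27 = -328/27*3 = -328/9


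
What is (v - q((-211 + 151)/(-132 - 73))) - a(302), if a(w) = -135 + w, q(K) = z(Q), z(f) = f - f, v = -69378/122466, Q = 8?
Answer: -3420200/20411 ≈ -167.57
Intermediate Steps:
v = -11563/20411 (v = -69378*1/122466 = -11563/20411 ≈ -0.56651)
z(f) = 0
q(K) = 0
(v - q((-211 + 151)/(-132 - 73))) - a(302) = (-11563/20411 - 1*0) - (-135 + 302) = (-11563/20411 + 0) - 1*167 = -11563/20411 - 167 = -3420200/20411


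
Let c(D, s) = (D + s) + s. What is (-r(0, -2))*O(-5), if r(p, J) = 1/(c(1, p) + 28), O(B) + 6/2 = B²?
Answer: -22/29 ≈ -0.75862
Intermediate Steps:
c(D, s) = D + 2*s
O(B) = -3 + B²
r(p, J) = 1/(29 + 2*p) (r(p, J) = 1/((1 + 2*p) + 28) = 1/(29 + 2*p))
(-r(0, -2))*O(-5) = (-1/(29 + 2*0))*(-3 + (-5)²) = (-1/(29 + 0))*(-3 + 25) = -1/29*22 = -22/29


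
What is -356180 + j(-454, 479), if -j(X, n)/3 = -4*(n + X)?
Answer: -355880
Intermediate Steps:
j(X, n) = 12*X + 12*n (j(X, n) = -(-12)*(n + X) = -(-12)*(X + n) = -3*(-4*X - 4*n) = 12*X + 12*n)
-356180 + j(-454, 479) = -356180 + (12*(-454) + 12*479) = -356180 + (-5448 + 5748) = -356180 + 300 = -355880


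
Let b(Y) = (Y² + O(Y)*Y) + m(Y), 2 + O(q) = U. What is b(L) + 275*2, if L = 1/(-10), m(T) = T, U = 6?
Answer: 54951/100 ≈ 549.51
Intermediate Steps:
O(q) = 4 (O(q) = -2 + 6 = 4)
L = -⅒ ≈ -0.10000
b(Y) = Y² + 5*Y (b(Y) = (Y² + 4*Y) + Y = Y² + 5*Y)
b(L) + 275*2 = -(5 - ⅒)/10 + 275*2 = -⅒*49/10 + 550 = -49/100 + 550 = 54951/100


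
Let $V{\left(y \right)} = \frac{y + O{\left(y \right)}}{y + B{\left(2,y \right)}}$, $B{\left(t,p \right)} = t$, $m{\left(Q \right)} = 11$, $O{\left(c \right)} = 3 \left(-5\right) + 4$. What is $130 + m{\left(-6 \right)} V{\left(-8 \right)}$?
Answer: $\frac{989}{6} \approx 164.83$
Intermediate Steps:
$O{\left(c \right)} = -11$ ($O{\left(c \right)} = -15 + 4 = -11$)
$V{\left(y \right)} = \frac{-11 + y}{2 + y}$ ($V{\left(y \right)} = \frac{y - 11}{y + 2} = \frac{-11 + y}{2 + y}$)
$130 + m{\left(-6 \right)} V{\left(-8 \right)} = 130 + 11 \frac{-11 - 8}{2 - 8} = 130 + 11 \frac{1}{-6} \left(-19\right) = 130 + 11 \left(\left(- \frac{1}{6}\right) \left(-19\right)\right) = 130 + 11 \cdot \frac{19}{6} = 130 + \frac{209}{6} = \frac{989}{6}$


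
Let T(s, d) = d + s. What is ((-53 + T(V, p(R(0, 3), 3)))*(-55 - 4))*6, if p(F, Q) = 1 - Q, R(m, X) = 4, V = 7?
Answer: 16992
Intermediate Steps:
((-53 + T(V, p(R(0, 3), 3)))*(-55 - 4))*6 = ((-53 + ((1 - 1*3) + 7))*(-55 - 4))*6 = ((-53 + ((1 - 3) + 7))*(-59))*6 = ((-53 + (-2 + 7))*(-59))*6 = ((-53 + 5)*(-59))*6 = -48*(-59)*6 = 2832*6 = 16992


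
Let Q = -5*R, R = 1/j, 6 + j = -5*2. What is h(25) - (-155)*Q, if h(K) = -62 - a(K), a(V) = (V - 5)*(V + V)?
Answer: -16217/16 ≈ -1013.6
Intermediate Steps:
j = -16 (j = -6 - 5*2 = -6 - 10 = -16)
R = -1/16 (R = 1/(-16) = -1/16 ≈ -0.062500)
a(V) = 2*V*(-5 + V) (a(V) = (-5 + V)*(2*V) = 2*V*(-5 + V))
Q = 5/16 (Q = -5*(-1/16) = 5/16 ≈ 0.31250)
h(K) = -62 - 2*K*(-5 + K)
h(25) - (-155)*Q = (-62 - 2*25*(-5 + 25)) - (-155)*5/16 = (-62 - 2*25*20) - 1*(-775/16) = (-62 - 1000) + 775/16 = -1062 + 775/16 = -16217/16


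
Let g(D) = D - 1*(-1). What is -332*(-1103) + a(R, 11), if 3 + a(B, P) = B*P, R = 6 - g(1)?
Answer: 366237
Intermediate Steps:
g(D) = 1 + D (g(D) = D + 1 = 1 + D)
R = 4 (R = 6 - (1 + 1) = 6 - 1*2 = 6 - 2 = 4)
a(B, P) = -3 + B*P
-332*(-1103) + a(R, 11) = -332*(-1103) + (-3 + 4*11) = 366196 + (-3 + 44) = 366196 + 41 = 366237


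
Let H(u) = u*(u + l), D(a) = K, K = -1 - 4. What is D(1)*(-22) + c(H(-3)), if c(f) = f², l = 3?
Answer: 110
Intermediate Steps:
K = -5
D(a) = -5
H(u) = u*(3 + u) (H(u) = u*(u + 3) = u*(3 + u))
D(1)*(-22) + c(H(-3)) = -5*(-22) + (-3*(3 - 3))² = 110 + (-3*0)² = 110 + 0² = 110 + 0 = 110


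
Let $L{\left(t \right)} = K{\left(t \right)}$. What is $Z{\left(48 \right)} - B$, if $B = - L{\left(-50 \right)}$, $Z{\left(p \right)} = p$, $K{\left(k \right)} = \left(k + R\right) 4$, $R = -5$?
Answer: $-172$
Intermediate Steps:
$K{\left(k \right)} = -20 + 4 k$ ($K{\left(k \right)} = \left(k - 5\right) 4 = \left(-5 + k\right) 4 = -20 + 4 k$)
$L{\left(t \right)} = -20 + 4 t$
$B = 220$ ($B = - (-20 + 4 \left(-50\right)) = - (-20 - 200) = \left(-1\right) \left(-220\right) = 220$)
$Z{\left(48 \right)} - B = 48 - 220 = -172$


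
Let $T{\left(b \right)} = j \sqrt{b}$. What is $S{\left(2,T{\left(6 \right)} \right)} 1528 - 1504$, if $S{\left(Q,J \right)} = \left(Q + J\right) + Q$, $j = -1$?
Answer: $4608 - 1528 \sqrt{6} \approx 865.18$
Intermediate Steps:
$T{\left(b \right)} = - \sqrt{b}$
$S{\left(Q,J \right)} = J + 2 Q$ ($S{\left(Q,J \right)} = \left(J + Q\right) + Q = J + 2 Q$)
$S{\left(2,T{\left(6 \right)} \right)} 1528 - 1504 = \left(- \sqrt{6} + 2 \cdot 2\right) 1528 - 1504 = \left(- \sqrt{6} + 4\right) 1528 - 1504 = \left(4 - \sqrt{6}\right) 1528 - 1504 = \left(6112 - 1528 \sqrt{6}\right) - 1504 = 4608 - 1528 \sqrt{6}$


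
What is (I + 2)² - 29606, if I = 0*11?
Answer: -29602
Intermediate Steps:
I = 0
(I + 2)² - 29606 = (0 + 2)² - 29606 = 2² - 29606 = 4 - 29606 = -29602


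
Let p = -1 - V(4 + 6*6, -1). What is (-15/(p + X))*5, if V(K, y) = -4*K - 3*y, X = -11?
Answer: -15/29 ≈ -0.51724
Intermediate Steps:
p = 156 (p = -1 - (-4*(4 + 6*6) - 3*(-1)) = -1 - (-4*(4 + 36) + 3) = -1 - (-4*40 + 3) = -1 - (-160 + 3) = -1 - 1*(-157) = -1 + 157 = 156)
(-15/(p + X))*5 = (-15/(156 - 11))*5 = (-15/145)*5 = ((1/145)*(-15))*5 = -3/29*5 = -15/29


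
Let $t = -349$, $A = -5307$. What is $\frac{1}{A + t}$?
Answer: $- \frac{1}{5656} \approx -0.0001768$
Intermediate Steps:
$\frac{1}{A + t} = \frac{1}{-5307 - 349} = \frac{1}{-5656} = - \frac{1}{5656}$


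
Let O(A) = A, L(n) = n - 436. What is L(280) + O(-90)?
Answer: -246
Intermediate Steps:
L(n) = -436 + n
L(280) + O(-90) = (-436 + 280) - 90 = -156 - 90 = -246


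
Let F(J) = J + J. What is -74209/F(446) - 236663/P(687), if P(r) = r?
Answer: -262084979/612804 ≈ -427.68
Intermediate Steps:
F(J) = 2*J
-74209/F(446) - 236663/P(687) = -74209/(2*446) - 236663/687 = -74209/892 - 236663*1/687 = -74209*1/892 - 236663/687 = -74209/892 - 236663/687 = -262084979/612804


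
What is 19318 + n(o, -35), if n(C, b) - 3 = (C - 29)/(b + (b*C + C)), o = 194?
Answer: 128117386/6631 ≈ 19321.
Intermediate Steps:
n(C, b) = 3 + (-29 + C)/(C + b + C*b) (n(C, b) = 3 + (C - 29)/(b + (b*C + C)) = 3 + (-29 + C)/(b + (C*b + C)) = 3 + (-29 + C)/(b + (C + C*b)) = 3 + (-29 + C)/(C + b + C*b))
19318 + n(o, -35) = 19318 + (-29 + 3*(-35) + 4*194 + 3*194*(-35))/(194 - 35 + 194*(-35)) = 19318 + (-29 - 105 + 776 - 20370)/(194 - 35 - 6790) = 19318 - 19728/(-6631) = 19318 - 1/6631*(-19728) = 19318 + 19728/6631 = 128117386/6631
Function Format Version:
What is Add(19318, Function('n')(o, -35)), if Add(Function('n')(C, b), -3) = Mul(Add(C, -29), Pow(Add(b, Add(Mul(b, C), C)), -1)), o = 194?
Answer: Rational(128117386, 6631) ≈ 19321.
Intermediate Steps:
Function('n')(C, b) = Add(3, Mul(Pow(Add(C, b, Mul(C, b)), -1), Add(-29, C))) (Function('n')(C, b) = Add(3, Mul(Add(C, -29), Pow(Add(b, Add(Mul(b, C), C)), -1))) = Add(3, Mul(Add(-29, C), Pow(Add(b, Add(Mul(C, b), C)), -1))) = Add(3, Mul(Add(-29, C), Pow(Add(b, Add(C, Mul(C, b))), -1))) = Add(3, Mul(Add(-29, C), Pow(Add(C, b, Mul(C, b)), -1))) = Add(3, Mul(Pow(Add(C, b, Mul(C, b)), -1), Add(-29, C))))
Add(19318, Function('n')(o, -35)) = Add(19318, Mul(Pow(Add(194, -35, Mul(194, -35)), -1), Add(-29, Mul(3, -35), Mul(4, 194), Mul(3, 194, -35)))) = Add(19318, Mul(Pow(Add(194, -35, -6790), -1), Add(-29, -105, 776, -20370))) = Add(19318, Mul(Pow(-6631, -1), -19728)) = Add(19318, Mul(Rational(-1, 6631), -19728)) = Add(19318, Rational(19728, 6631)) = Rational(128117386, 6631)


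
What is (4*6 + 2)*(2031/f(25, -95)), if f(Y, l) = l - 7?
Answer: -8801/17 ≈ -517.71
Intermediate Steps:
f(Y, l) = -7 + l
(4*6 + 2)*(2031/f(25, -95)) = (4*6 + 2)*(2031/(-7 - 95)) = (24 + 2)*(2031/(-102)) = 26*(2031*(-1/102)) = 26*(-677/34) = -8801/17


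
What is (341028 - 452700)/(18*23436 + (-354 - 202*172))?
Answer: -55836/193375 ≈ -0.28874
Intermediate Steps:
(341028 - 452700)/(18*23436 + (-354 - 202*172)) = -111672/(421848 + (-354 - 34744)) = -111672/(421848 - 35098) = -111672/386750 = -111672*1/386750 = -55836/193375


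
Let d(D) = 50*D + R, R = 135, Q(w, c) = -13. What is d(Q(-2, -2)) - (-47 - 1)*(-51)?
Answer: -2963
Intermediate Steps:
d(D) = 135 + 50*D (d(D) = 50*D + 135 = 135 + 50*D)
d(Q(-2, -2)) - (-47 - 1)*(-51) = (135 + 50*(-13)) - (-47 - 1)*(-51) = (135 - 650) - (-48)*(-51) = -515 - 1*2448 = -515 - 2448 = -2963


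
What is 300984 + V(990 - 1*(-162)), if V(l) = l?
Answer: 302136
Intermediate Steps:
300984 + V(990 - 1*(-162)) = 300984 + (990 - 1*(-162)) = 300984 + (990 + 162) = 300984 + 1152 = 302136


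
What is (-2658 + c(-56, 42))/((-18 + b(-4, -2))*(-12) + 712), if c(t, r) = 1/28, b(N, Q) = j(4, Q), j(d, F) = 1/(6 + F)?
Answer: -74423/25900 ≈ -2.8735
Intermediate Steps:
b(N, Q) = 1/(6 + Q)
c(t, r) = 1/28
(-2658 + c(-56, 42))/((-18 + b(-4, -2))*(-12) + 712) = (-2658 + 1/28)/((-18 + 1/(6 - 2))*(-12) + 712) = -74423/(28*((-18 + 1/4)*(-12) + 712)) = -74423/(28*(-71/4*(-12) + 712)) = -74423/(28*(213 + 712)) = -74423/28/925 = -74423/28*1/925 = -74423/25900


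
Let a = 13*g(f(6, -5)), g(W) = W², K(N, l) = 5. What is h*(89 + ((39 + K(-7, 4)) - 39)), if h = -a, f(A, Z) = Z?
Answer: -30550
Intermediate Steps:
a = 325 (a = 13*(-5)² = 13*25 = 325)
h = -325 (h = -1*325 = -325)
h*(89 + ((39 + K(-7, 4)) - 39)) = -325*(89 + ((39 + 5) - 39)) = -325*(89 + (44 - 39)) = -325*(89 + 5) = -325*94 = -30550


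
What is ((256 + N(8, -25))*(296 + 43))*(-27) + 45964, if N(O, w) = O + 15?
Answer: -2507723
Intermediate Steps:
N(O, w) = 15 + O
((256 + N(8, -25))*(296 + 43))*(-27) + 45964 = ((256 + (15 + 8))*(296 + 43))*(-27) + 45964 = ((256 + 23)*339)*(-27) + 45964 = (279*339)*(-27) + 45964 = 94581*(-27) + 45964 = -2553687 + 45964 = -2507723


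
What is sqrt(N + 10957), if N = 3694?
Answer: 7*sqrt(299) ≈ 121.04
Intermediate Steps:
sqrt(N + 10957) = sqrt(3694 + 10957) = sqrt(14651) = 7*sqrt(299)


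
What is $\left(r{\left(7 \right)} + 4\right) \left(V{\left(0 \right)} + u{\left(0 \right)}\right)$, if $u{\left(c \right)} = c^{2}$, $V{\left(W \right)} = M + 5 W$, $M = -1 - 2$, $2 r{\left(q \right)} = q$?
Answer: $- \frac{45}{2} \approx -22.5$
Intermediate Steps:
$r{\left(q \right)} = \frac{q}{2}$
$M = -3$
$V{\left(W \right)} = -3 + 5 W$
$\left(r{\left(7 \right)} + 4\right) \left(V{\left(0 \right)} + u{\left(0 \right)}\right) = \left(\frac{1}{2} \cdot 7 + 4\right) \left(\left(-3 + 5 \cdot 0\right) + 0^{2}\right) = \left(\frac{7}{2} + 4\right) \left(\left(-3 + 0\right) + 0\right) = \frac{15 \left(-3 + 0\right)}{2} = \frac{15}{2} \left(-3\right) = - \frac{45}{2}$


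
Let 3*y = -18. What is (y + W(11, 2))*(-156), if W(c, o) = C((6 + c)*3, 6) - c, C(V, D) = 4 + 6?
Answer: 1092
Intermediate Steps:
C(V, D) = 10
W(c, o) = 10 - c
y = -6 (y = (⅓)*(-18) = -6)
(y + W(11, 2))*(-156) = (-6 + (10 - 1*11))*(-156) = (-6 + (10 - 11))*(-156) = (-6 - 1)*(-156) = -7*(-156) = 1092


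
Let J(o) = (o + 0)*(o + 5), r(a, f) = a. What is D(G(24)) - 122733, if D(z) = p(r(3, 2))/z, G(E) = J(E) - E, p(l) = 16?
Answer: -5154785/42 ≈ -1.2273e+5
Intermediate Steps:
J(o) = o*(5 + o)
G(E) = -E + E*(5 + E) (G(E) = E*(5 + E) - E = -E + E*(5 + E))
D(z) = 16/z
D(G(24)) - 122733 = 16/((24*(4 + 24))) - 122733 = 16/((24*28)) - 122733 = 16/672 - 122733 = 16*(1/672) - 122733 = 1/42 - 122733 = -5154785/42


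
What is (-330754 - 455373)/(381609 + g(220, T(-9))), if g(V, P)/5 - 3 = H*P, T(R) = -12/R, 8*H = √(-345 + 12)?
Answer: -1200019720992/582547510429 + 7861270*I*√37/582547510429 ≈ -2.06 + 8.2085e-5*I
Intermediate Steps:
H = 3*I*√37/8 (H = √(-345 + 12)/8 = √(-333)/8 = (3*I*√37)/8 = 3*I*√37/8 ≈ 2.281*I)
g(V, P) = 15 + 15*I*P*√37/8 (g(V, P) = 15 + 5*((3*I*√37/8)*P) = 15 + 5*(3*I*P*√37/8) = 15 + 15*I*P*√37/8)
(-330754 - 455373)/(381609 + g(220, T(-9))) = (-330754 - 455373)/(381609 + (15 + 15*I*(-12/(-9))*√37/8)) = -786127/(381609 + (15 + 15*I*(-12*(-⅑))*√37/8)) = -786127/(381609 + (15 + (15/8)*I*(4/3)*√37)) = -786127/(381609 + (15 + 5*I*√37/2)) = -786127/(381624 + 5*I*√37/2)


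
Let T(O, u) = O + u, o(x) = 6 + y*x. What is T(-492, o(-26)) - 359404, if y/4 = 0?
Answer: -359890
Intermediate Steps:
y = 0 (y = 4*0 = 0)
o(x) = 6 (o(x) = 6 + 0*x = 6 + 0 = 6)
T(-492, o(-26)) - 359404 = (-492 + 6) - 359404 = -486 - 359404 = -359890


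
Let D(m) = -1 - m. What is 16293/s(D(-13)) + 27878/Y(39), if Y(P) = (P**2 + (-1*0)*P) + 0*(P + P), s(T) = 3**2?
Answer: 2781395/1521 ≈ 1828.7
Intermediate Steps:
s(T) = 9
Y(P) = P**2 (Y(P) = (P**2 + 0*P) + 0*(2*P) = (P**2 + 0) + 0 = P**2 + 0 = P**2)
16293/s(D(-13)) + 27878/Y(39) = 16293/9 + 27878/(39**2) = 16293*(1/9) + 27878/1521 = 5431/3 + 27878*(1/1521) = 5431/3 + 27878/1521 = 2781395/1521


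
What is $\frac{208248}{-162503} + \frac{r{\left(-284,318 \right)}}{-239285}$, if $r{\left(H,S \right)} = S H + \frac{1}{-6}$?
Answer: $- \frac{210927747961}{233307182130} \approx -0.90408$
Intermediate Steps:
$r{\left(H,S \right)} = - \frac{1}{6} + H S$ ($r{\left(H,S \right)} = H S - \frac{1}{6} = - \frac{1}{6} + H S$)
$\frac{208248}{-162503} + \frac{r{\left(-284,318 \right)}}{-239285} = \frac{208248}{-162503} + \frac{- \frac{1}{6} - 90312}{-239285} = 208248 \left(- \frac{1}{162503}\right) + \left(- \frac{1}{6} - 90312\right) \left(- \frac{1}{239285}\right) = - \frac{208248}{162503} - - \frac{541873}{1435710} = - \frac{208248}{162503} + \frac{541873}{1435710} = - \frac{210927747961}{233307182130}$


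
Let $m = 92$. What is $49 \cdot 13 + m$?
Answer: $729$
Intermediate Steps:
$49 \cdot 13 + m = 49 \cdot 13 + 92 = 637 + 92 = 729$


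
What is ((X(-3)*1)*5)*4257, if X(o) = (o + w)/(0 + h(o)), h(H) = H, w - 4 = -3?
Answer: 14190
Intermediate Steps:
w = 1 (w = 4 - 3 = 1)
X(o) = (1 + o)/o (X(o) = (o + 1)/(0 + o) = (1 + o)/o)
((X(-3)*1)*5)*4257 = ((((1 - 3)/(-3))*1)*5)*4257 = ((-⅓*(-2)*1)*5)*4257 = (((⅔)*1)*5)*4257 = ((⅔)*5)*4257 = (10/3)*4257 = 14190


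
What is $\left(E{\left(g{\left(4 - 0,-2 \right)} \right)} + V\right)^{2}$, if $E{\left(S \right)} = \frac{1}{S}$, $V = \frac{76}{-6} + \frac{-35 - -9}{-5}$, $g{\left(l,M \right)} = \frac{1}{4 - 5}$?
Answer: $\frac{16129}{225} \approx 71.684$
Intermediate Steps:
$g{\left(l,M \right)} = -1$ ($g{\left(l,M \right)} = \frac{1}{-1} = -1$)
$V = - \frac{112}{15}$ ($V = 76 \left(- \frac{1}{6}\right) + \left(-35 + 9\right) \left(- \frac{1}{5}\right) = - \frac{38}{3} - - \frac{26}{5} = - \frac{38}{3} + \frac{26}{5} = - \frac{112}{15} \approx -7.4667$)
$\left(E{\left(g{\left(4 - 0,-2 \right)} \right)} + V\right)^{2} = \left(\frac{1}{-1} - \frac{112}{15}\right)^{2} = \left(-1 - \frac{112}{15}\right)^{2} = \left(- \frac{127}{15}\right)^{2} = \frac{16129}{225}$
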